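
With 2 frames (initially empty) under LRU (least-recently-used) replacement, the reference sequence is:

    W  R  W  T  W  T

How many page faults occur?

3

W → fault, frames [W]
R → fault, frames [W, R]
W → hit
T → fault, evict R, frames [W, T]
W → hit
T → hit
Page faults: 3.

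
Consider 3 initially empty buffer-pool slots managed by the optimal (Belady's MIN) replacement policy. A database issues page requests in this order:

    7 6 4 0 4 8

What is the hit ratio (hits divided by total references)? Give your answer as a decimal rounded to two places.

0.17

7: fault, frames {7}
6: fault, frames {7,6}
4: fault, frames {7,6,4}
0: fault, evict 6, frames {7,4,0}
4: hit
8: fault, evict 0, frames {7,4,8}
Hits: 1 of 6 references → 1/6 = 0.1667.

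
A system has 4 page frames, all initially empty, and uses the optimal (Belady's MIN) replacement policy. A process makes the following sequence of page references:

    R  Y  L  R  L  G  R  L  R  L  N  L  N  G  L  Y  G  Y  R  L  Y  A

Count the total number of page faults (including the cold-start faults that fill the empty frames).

R -> fault, frames {R}
Y -> fault, frames {R,Y}
L -> fault, frames {R,Y,L}
R -> hit
L -> hit
G -> fault, frames {R,Y,L,G}
R -> hit
L -> hit
R -> hit
L -> hit
N -> fault, evict R, frames {Y,L,G,N}
L -> hit
N -> hit
G -> hit
L -> hit
Y -> hit
G -> hit
Y -> hit
R -> fault, evict N, frames {Y,L,G,R}
L -> hit
Y -> hit
A -> fault, evict R, frames {Y,L,G,A}
Page faults: 7.

7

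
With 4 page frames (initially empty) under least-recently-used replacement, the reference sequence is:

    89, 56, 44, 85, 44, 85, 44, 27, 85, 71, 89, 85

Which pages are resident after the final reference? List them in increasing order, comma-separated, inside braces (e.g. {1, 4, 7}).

89 → miss, frames {89}
56 → miss, frames {89,56}
44 → miss, frames {89,56,44}
85 → miss, frames {89,56,44,85}
44 → hit
85 → hit
44 → hit
27 → miss, evict 89, frames {56,85,44,27}
85 → hit
71 → miss, evict 56, frames {44,27,85,71}
89 → miss, evict 44, frames {27,85,71,89}
85 → hit

{27, 71, 85, 89}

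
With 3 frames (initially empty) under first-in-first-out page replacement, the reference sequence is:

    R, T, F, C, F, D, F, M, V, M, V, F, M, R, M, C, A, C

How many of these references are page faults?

12

R -> fault, frames (R)
T -> fault, frames (R T)
F -> fault, frames (R T F)
C -> fault, evict R, frames (T F C)
F -> hit
D -> fault, evict T, frames (F C D)
F -> hit
M -> fault, evict F, frames (C D M)
V -> fault, evict C, frames (D M V)
M -> hit
V -> hit
F -> fault, evict D, frames (M V F)
M -> hit
R -> fault, evict M, frames (V F R)
M -> fault, evict V, frames (F R M)
C -> fault, evict F, frames (R M C)
A -> fault, evict R, frames (M C A)
C -> hit
Page faults: 12.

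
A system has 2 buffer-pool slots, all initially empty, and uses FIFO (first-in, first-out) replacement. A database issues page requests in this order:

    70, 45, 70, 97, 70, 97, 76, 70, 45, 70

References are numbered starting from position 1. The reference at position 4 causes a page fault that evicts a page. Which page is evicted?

pos 1: 70: fault, frames (70)
pos 2: 45: fault, frames (70 45)
pos 3: 70: hit
pos 4: 97: fault, evict 70, frames (45 97)
At position 4, page 70 is evicted.

70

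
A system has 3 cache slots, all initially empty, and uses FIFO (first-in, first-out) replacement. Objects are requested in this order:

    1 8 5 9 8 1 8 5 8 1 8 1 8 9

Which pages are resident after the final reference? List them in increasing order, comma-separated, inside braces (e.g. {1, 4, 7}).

{5, 8, 9}

1: fault, frames (1)
8: fault, frames (1 8)
5: fault, frames (1 8 5)
9: fault, evict 1, frames (8 5 9)
8: hit
1: fault, evict 8, frames (5 9 1)
8: fault, evict 5, frames (9 1 8)
5: fault, evict 9, frames (1 8 5)
8: hit
1: hit
8: hit
1: hit
8: hit
9: fault, evict 1, frames (8 5 9)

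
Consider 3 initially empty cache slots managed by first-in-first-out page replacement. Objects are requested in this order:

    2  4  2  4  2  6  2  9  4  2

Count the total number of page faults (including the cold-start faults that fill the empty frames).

2 -> miss, frames {2}
4 -> miss, frames {2,4}
2 -> hit
4 -> hit
2 -> hit
6 -> miss, frames {2,4,6}
2 -> hit
9 -> miss, evict 2, frames {4,6,9}
4 -> hit
2 -> miss, evict 4, frames {6,9,2}
Page faults: 5.

5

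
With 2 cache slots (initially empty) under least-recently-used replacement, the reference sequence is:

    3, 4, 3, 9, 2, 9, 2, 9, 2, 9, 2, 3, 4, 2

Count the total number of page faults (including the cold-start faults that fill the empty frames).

3: fault, frames (3)
4: fault, frames (3 4)
3: hit
9: fault, evict 4, frames (3 9)
2: fault, evict 3, frames (9 2)
9: hit
2: hit
9: hit
2: hit
9: hit
2: hit
3: fault, evict 9, frames (2 3)
4: fault, evict 2, frames (3 4)
2: fault, evict 3, frames (4 2)
Page faults: 7.

7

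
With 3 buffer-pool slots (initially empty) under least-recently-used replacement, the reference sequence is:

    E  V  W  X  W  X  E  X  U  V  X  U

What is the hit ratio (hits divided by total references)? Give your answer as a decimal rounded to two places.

0.42

E -> fault, frames {E}
V -> fault, frames {E,V}
W -> fault, frames {E,V,W}
X -> fault, evict E, frames {V,W,X}
W -> hit
X -> hit
E -> fault, evict V, frames {W,X,E}
X -> hit
U -> fault, evict W, frames {E,X,U}
V -> fault, evict E, frames {X,U,V}
X -> hit
U -> hit
Hits: 5 of 12 references → 5/12 = 0.4167.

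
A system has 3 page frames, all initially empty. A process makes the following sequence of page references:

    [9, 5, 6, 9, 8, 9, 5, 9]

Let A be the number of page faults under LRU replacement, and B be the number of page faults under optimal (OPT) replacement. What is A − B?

1

Under LRU: F F F . F . F . → 5 faults.
Under OPT: F F F . F . . . → 4 faults.
A − B = 5 − 4 = 1.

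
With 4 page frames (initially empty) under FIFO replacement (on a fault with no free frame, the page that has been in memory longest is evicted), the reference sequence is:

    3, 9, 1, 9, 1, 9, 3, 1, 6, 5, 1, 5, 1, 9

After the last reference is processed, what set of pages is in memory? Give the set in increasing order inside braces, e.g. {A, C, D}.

{1, 5, 6, 9}

3 -> fault, frames (3)
9 -> fault, frames (3 9)
1 -> fault, frames (3 9 1)
9 -> hit
1 -> hit
9 -> hit
3 -> hit
1 -> hit
6 -> fault, frames (3 9 1 6)
5 -> fault, evict 3, frames (9 1 6 5)
1 -> hit
5 -> hit
1 -> hit
9 -> hit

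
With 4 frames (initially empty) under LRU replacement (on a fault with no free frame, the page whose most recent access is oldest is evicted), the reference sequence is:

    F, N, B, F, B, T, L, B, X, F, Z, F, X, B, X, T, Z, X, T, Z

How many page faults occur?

F → miss, frames [F]
N → miss, frames [F, N]
B → miss, frames [F, N, B]
F → hit
B → hit
T → miss, frames [N, F, B, T]
L → miss, evict N, frames [F, B, T, L]
B → hit
X → miss, evict F, frames [T, L, B, X]
F → miss, evict T, frames [L, B, X, F]
Z → miss, evict L, frames [B, X, F, Z]
F → hit
X → hit
B → hit
X → hit
T → miss, evict Z, frames [F, B, X, T]
Z → miss, evict F, frames [B, X, T, Z]
X → hit
T → hit
Z → hit
Page faults: 10.

10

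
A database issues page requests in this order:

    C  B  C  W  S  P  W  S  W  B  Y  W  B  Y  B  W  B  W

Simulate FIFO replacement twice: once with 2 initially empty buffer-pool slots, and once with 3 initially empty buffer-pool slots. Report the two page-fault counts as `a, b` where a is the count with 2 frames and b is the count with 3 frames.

14, 8

2 frames: F F . F F F F F . F F F F F . F F . → 14 faults.
3 frames: F F . F F F . . . F F F . . . . . . → 8 faults.
8 < 14: adding a frame reduced faults, as is typical.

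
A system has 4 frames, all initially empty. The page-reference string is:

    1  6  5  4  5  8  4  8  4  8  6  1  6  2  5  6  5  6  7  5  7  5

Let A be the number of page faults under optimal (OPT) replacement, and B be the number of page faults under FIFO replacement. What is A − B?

-2

Under OPT: F F F F . F . . . . . . . F F . . . F . . . → 8 faults.
Under FIFO: F F F F . F . . . . . F F F F . . . F . . . → 10 faults.
A − B = 8 − 10 = -2.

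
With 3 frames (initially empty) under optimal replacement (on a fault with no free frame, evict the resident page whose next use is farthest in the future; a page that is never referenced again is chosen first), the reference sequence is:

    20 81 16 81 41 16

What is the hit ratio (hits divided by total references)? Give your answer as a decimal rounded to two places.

20 -> miss, frames {20}
81 -> miss, frames {20,81}
16 -> miss, frames {20,81,16}
81 -> hit
41 -> miss, evict 81, frames {20,16,41}
16 -> hit
Hits: 2 of 6 references → 2/6 = 0.3333.

0.33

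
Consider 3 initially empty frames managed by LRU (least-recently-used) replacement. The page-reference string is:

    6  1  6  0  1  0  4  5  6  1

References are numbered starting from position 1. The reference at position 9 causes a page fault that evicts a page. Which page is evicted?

0

pos 1: 6 → miss, frames [6]
pos 2: 1 → miss, frames [6, 1]
pos 3: 6 → hit
pos 4: 0 → miss, frames [1, 6, 0]
pos 5: 1 → hit
pos 6: 0 → hit
pos 7: 4 → miss, evict 6, frames [1, 0, 4]
pos 8: 5 → miss, evict 1, frames [0, 4, 5]
pos 9: 6 → miss, evict 0, frames [4, 5, 6]
At position 9, page 0 is evicted.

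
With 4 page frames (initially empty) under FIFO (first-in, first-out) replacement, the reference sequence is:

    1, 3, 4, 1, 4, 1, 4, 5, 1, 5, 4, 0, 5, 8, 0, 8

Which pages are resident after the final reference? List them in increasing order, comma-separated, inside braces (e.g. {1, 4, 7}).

1 -> miss, frames {1}
3 -> miss, frames {1,3}
4 -> miss, frames {1,3,4}
1 -> hit
4 -> hit
1 -> hit
4 -> hit
5 -> miss, frames {1,3,4,5}
1 -> hit
5 -> hit
4 -> hit
0 -> miss, evict 1, frames {3,4,5,0}
5 -> hit
8 -> miss, evict 3, frames {4,5,0,8}
0 -> hit
8 -> hit

{0, 4, 5, 8}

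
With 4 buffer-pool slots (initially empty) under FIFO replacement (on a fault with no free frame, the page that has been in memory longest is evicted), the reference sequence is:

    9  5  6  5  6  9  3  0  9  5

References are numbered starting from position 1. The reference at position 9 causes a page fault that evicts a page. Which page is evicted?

5

pos 1: 9: miss, frames {9}
pos 2: 5: miss, frames {9,5}
pos 3: 6: miss, frames {9,5,6}
pos 4: 5: hit
pos 5: 6: hit
pos 6: 9: hit
pos 7: 3: miss, frames {9,5,6,3}
pos 8: 0: miss, evict 9, frames {5,6,3,0}
pos 9: 9: miss, evict 5, frames {6,3,0,9}
At position 9, page 5 is evicted.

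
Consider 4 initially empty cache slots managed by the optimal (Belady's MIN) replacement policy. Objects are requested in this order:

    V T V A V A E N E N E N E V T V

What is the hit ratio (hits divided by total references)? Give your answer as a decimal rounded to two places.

V → miss, frames [V]
T → miss, frames [V, T]
V → hit
A → miss, frames [V, T, A]
V → hit
A → hit
E → miss, frames [V, T, A, E]
N → miss, evict A, frames [V, T, E, N]
E → hit
N → hit
E → hit
N → hit
E → hit
V → hit
T → hit
V → hit
Hits: 11 of 16 references → 11/16 = 0.6875.

0.69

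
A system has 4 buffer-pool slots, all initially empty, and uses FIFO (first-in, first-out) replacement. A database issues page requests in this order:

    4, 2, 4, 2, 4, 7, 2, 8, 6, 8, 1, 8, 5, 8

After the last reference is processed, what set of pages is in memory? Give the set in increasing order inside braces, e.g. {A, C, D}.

4 → fault, frames (4)
2 → fault, frames (4 2)
4 → hit
2 → hit
4 → hit
7 → fault, frames (4 2 7)
2 → hit
8 → fault, frames (4 2 7 8)
6 → fault, evict 4, frames (2 7 8 6)
8 → hit
1 → fault, evict 2, frames (7 8 6 1)
8 → hit
5 → fault, evict 7, frames (8 6 1 5)
8 → hit

{1, 5, 6, 8}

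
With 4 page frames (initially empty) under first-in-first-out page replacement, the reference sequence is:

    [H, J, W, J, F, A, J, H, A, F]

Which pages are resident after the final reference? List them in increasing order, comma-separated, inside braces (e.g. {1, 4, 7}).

H -> fault, frames {H}
J -> fault, frames {H,J}
W -> fault, frames {H,J,W}
J -> hit
F -> fault, frames {H,J,W,F}
A -> fault, evict H, frames {J,W,F,A}
J -> hit
H -> fault, evict J, frames {W,F,A,H}
A -> hit
F -> hit

{A, F, H, W}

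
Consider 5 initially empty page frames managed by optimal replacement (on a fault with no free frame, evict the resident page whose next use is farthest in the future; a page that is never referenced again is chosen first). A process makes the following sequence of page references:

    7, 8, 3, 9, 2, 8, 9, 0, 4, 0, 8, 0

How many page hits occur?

7 → fault, frames (7)
8 → fault, frames (7 8)
3 → fault, frames (7 8 3)
9 → fault, frames (7 8 3 9)
2 → fault, frames (7 8 3 9 2)
8 → hit
9 → hit
0 → fault, evict 2, frames (7 8 3 9 0)
4 → fault, evict 9, frames (7 8 3 0 4)
0 → hit
8 → hit
0 → hit
Hits: 5.

5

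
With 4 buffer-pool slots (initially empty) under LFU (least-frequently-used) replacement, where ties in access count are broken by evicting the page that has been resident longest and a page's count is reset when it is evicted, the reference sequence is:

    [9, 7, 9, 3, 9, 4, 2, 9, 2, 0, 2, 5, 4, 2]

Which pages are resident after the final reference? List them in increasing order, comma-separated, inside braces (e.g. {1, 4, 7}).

{2, 4, 5, 9}

9 → miss, frames (9)
7 → miss, frames (9 7)
9 → hit
3 → miss, frames (9 7 3)
9 → hit
4 → miss, frames (9 7 3 4)
2 → miss, evict 7, frames (9 3 4 2)
9 → hit
2 → hit
0 → miss, evict 3, frames (9 4 2 0)
2 → hit
5 → miss, evict 4, frames (9 2 0 5)
4 → miss, evict 0, frames (9 2 5 4)
2 → hit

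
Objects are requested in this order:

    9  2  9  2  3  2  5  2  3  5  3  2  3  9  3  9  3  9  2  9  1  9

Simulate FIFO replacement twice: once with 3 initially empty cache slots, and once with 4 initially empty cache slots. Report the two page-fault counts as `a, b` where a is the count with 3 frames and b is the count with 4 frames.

7, 6

3 frames: F F . . F . F . . . . . . F . . . . F . F . → 7 faults.
4 frames: F F . . F . F . . . . . . . . . . . . . F F → 6 faults.
6 < 7: adding a frame reduced faults, as is typical.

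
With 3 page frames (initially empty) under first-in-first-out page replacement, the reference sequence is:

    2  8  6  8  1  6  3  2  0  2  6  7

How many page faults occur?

2 -> miss, frames {2}
8 -> miss, frames {2,8}
6 -> miss, frames {2,8,6}
8 -> hit
1 -> miss, evict 2, frames {8,6,1}
6 -> hit
3 -> miss, evict 8, frames {6,1,3}
2 -> miss, evict 6, frames {1,3,2}
0 -> miss, evict 1, frames {3,2,0}
2 -> hit
6 -> miss, evict 3, frames {2,0,6}
7 -> miss, evict 2, frames {0,6,7}
Page faults: 9.

9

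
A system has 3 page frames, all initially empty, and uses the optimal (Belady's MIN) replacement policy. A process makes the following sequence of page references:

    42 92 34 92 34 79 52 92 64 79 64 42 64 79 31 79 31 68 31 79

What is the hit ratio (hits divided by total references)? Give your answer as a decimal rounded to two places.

0.55

42: fault, frames {42}
92: fault, frames {42,92}
34: fault, frames {42,92,34}
92: hit
34: hit
79: fault, evict 34, frames {42,92,79}
52: fault, evict 42, frames {92,79,52}
92: hit
64: fault, evict 52, frames {92,79,64}
79: hit
64: hit
42: fault, evict 92, frames {79,64,42}
64: hit
79: hit
31: fault, evict 42, frames {79,64,31}
79: hit
31: hit
68: fault, evict 64, frames {79,31,68}
31: hit
79: hit
Hits: 11 of 20 references → 11/20 = 0.5500.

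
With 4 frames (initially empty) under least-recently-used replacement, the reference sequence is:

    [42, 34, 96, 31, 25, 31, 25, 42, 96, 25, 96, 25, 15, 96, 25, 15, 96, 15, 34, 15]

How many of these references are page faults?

8

42: miss, frames (42)
34: miss, frames (42 34)
96: miss, frames (42 34 96)
31: miss, frames (42 34 96 31)
25: miss, evict 42, frames (34 96 31 25)
31: hit
25: hit
42: miss, evict 34, frames (96 31 25 42)
96: hit
25: hit
96: hit
25: hit
15: miss, evict 31, frames (42 96 25 15)
96: hit
25: hit
15: hit
96: hit
15: hit
34: miss, evict 42, frames (25 96 15 34)
15: hit
Page faults: 8.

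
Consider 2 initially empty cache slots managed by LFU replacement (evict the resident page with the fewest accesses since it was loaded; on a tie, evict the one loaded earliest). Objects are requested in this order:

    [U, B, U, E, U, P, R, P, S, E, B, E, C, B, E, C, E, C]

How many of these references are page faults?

U → miss, frames (U)
B → miss, frames (U B)
U → hit
E → miss, evict B, frames (U E)
U → hit
P → miss, evict E, frames (U P)
R → miss, evict P, frames (U R)
P → miss, evict R, frames (U P)
S → miss, evict P, frames (U S)
E → miss, evict S, frames (U E)
B → miss, evict E, frames (U B)
E → miss, evict B, frames (U E)
C → miss, evict E, frames (U C)
B → miss, evict C, frames (U B)
E → miss, evict B, frames (U E)
C → miss, evict E, frames (U C)
E → miss, evict C, frames (U E)
C → miss, evict E, frames (U C)
Page faults: 16.

16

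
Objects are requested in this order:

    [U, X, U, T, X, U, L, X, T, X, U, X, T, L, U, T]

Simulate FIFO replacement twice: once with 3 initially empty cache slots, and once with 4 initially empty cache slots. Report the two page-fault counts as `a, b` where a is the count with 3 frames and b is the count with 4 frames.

9, 4

3 frames: F F . F . . F . . . F F F F F . → 9 faults.
4 frames: F F . F . . F . . . . . . . . . → 4 faults.
4 < 9: adding a frame reduced faults, as is typical.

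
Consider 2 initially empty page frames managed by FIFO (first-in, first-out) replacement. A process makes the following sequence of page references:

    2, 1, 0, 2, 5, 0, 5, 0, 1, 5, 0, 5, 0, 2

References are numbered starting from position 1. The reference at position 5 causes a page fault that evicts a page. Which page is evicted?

0

pos 1: 2 -> miss, frames {2}
pos 2: 1 -> miss, frames {2,1}
pos 3: 0 -> miss, evict 2, frames {1,0}
pos 4: 2 -> miss, evict 1, frames {0,2}
pos 5: 5 -> miss, evict 0, frames {2,5}
At position 5, page 0 is evicted.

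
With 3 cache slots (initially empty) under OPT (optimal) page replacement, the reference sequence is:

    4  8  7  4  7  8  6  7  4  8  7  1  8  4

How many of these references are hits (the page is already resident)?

8

4: fault, frames (4)
8: fault, frames (4 8)
7: fault, frames (4 8 7)
4: hit
7: hit
8: hit
6: fault, evict 8, frames (4 7 6)
7: hit
4: hit
8: fault, evict 6, frames (4 7 8)
7: hit
1: fault, evict 7, frames (4 8 1)
8: hit
4: hit
Hits: 8.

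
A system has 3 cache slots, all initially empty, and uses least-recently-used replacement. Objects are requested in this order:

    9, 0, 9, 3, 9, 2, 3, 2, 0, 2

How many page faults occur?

5

9: fault, frames (9)
0: fault, frames (9 0)
9: hit
3: fault, frames (0 9 3)
9: hit
2: fault, evict 0, frames (3 9 2)
3: hit
2: hit
0: fault, evict 9, frames (3 2 0)
2: hit
Page faults: 5.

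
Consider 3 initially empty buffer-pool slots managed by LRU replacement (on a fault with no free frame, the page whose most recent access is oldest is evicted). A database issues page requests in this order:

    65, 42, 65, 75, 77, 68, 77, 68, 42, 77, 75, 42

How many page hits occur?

5

65 → miss, frames (65)
42 → miss, frames (65 42)
65 → hit
75 → miss, frames (42 65 75)
77 → miss, evict 42, frames (65 75 77)
68 → miss, evict 65, frames (75 77 68)
77 → hit
68 → hit
42 → miss, evict 75, frames (77 68 42)
77 → hit
75 → miss, evict 68, frames (42 77 75)
42 → hit
Hits: 5.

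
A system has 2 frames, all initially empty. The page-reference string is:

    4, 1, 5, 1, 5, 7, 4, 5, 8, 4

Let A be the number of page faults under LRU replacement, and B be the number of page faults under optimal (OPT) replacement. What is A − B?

2

Under LRU: F F F . . F F F F F → 8 faults.
Under OPT: F F F . . F F . F . → 6 faults.
A − B = 8 − 6 = 2.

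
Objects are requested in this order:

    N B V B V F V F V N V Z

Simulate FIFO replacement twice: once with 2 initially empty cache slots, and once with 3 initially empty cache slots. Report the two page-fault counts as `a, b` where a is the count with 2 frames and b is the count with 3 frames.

7, 6

2 frames: F F F . . F . . . F F F → 7 faults.
3 frames: F F F . . F . . . F . F → 6 faults.
6 < 7: adding a frame reduced faults, as is typical.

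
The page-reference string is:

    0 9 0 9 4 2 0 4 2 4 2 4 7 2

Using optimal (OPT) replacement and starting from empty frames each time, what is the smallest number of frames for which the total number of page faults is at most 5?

3

f=1: 14 faults
f=2: 6 faults
f=3: 5 faults
f=4: 5 faults
f=5: 5 faults
Smallest f with faults ≤ 5 is 3.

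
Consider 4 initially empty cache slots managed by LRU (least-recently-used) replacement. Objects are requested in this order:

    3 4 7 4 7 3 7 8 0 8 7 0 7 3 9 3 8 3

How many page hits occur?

3 -> fault, frames {3}
4 -> fault, frames {3,4}
7 -> fault, frames {3,4,7}
4 -> hit
7 -> hit
3 -> hit
7 -> hit
8 -> fault, frames {4,3,7,8}
0 -> fault, evict 4, frames {3,7,8,0}
8 -> hit
7 -> hit
0 -> hit
7 -> hit
3 -> hit
9 -> fault, evict 8, frames {0,7,3,9}
3 -> hit
8 -> fault, evict 0, frames {7,9,3,8}
3 -> hit
Hits: 11.

11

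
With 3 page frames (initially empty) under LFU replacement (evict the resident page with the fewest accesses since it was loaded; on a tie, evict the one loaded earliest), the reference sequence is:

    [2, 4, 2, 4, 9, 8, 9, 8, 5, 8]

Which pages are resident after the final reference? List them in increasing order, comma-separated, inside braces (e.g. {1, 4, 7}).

{2, 4, 8}

2: miss, frames [2]
4: miss, frames [2, 4]
2: hit
4: hit
9: miss, frames [2, 4, 9]
8: miss, evict 9, frames [2, 4, 8]
9: miss, evict 8, frames [2, 4, 9]
8: miss, evict 9, frames [2, 4, 8]
5: miss, evict 8, frames [2, 4, 5]
8: miss, evict 5, frames [2, 4, 8]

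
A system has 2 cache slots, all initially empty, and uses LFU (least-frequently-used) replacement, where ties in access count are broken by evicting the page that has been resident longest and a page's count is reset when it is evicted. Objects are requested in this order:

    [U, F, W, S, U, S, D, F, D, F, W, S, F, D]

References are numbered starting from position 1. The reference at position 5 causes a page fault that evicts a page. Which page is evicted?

pos 1: U: fault, frames [U]
pos 2: F: fault, frames [U, F]
pos 3: W: fault, evict U, frames [F, W]
pos 4: S: fault, evict F, frames [W, S]
pos 5: U: fault, evict W, frames [S, U]
At position 5, page W is evicted.

W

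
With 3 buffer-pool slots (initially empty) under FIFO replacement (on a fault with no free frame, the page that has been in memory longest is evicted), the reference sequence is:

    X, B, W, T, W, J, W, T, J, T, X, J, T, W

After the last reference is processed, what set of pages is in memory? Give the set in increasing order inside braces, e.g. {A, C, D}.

X → miss, frames {X}
B → miss, frames {X,B}
W → miss, frames {X,B,W}
T → miss, evict X, frames {B,W,T}
W → hit
J → miss, evict B, frames {W,T,J}
W → hit
T → hit
J → hit
T → hit
X → miss, evict W, frames {T,J,X}
J → hit
T → hit
W → miss, evict T, frames {J,X,W}

{J, W, X}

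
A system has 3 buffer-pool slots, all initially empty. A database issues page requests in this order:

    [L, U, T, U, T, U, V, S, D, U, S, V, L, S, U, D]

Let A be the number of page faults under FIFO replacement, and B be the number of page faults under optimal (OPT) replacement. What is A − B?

3

Under FIFO: F F F . . . F F F F . F F F F F → 12 faults.
Under OPT: F F F . . . F F F . . F F . . F → 9 faults.
A − B = 12 − 9 = 3.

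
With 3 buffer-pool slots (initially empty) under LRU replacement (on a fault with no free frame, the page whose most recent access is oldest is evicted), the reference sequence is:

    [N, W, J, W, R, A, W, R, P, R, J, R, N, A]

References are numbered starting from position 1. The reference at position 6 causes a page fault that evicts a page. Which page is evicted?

J

pos 1: N -> fault, frames {N}
pos 2: W -> fault, frames {N,W}
pos 3: J -> fault, frames {N,W,J}
pos 4: W -> hit
pos 5: R -> fault, evict N, frames {J,W,R}
pos 6: A -> fault, evict J, frames {W,R,A}
At position 6, page J is evicted.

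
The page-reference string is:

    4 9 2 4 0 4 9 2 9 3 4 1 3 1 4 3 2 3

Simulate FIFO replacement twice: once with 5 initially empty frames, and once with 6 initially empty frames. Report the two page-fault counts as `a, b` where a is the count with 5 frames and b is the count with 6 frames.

5 frames: F F F . F . . . . F . F . . F . . . → 7 faults.
6 frames: F F F . F . . . . F . F . . . . . . → 6 faults.
6 < 7: adding a frame reduced faults, as is typical.

7, 6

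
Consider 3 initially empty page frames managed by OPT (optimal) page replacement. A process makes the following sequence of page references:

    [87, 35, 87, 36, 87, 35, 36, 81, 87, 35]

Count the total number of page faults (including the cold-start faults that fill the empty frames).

87 -> fault, frames {87}
35 -> fault, frames {87,35}
87 -> hit
36 -> fault, frames {87,35,36}
87 -> hit
35 -> hit
36 -> hit
81 -> fault, evict 36, frames {87,35,81}
87 -> hit
35 -> hit
Page faults: 4.

4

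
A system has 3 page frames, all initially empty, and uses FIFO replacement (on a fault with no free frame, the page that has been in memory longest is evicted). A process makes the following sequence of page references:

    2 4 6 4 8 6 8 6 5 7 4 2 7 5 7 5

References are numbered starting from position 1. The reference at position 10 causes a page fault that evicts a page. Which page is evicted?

6

pos 1: 2 -> miss, frames [2]
pos 2: 4 -> miss, frames [2, 4]
pos 3: 6 -> miss, frames [2, 4, 6]
pos 4: 4 -> hit
pos 5: 8 -> miss, evict 2, frames [4, 6, 8]
pos 6: 6 -> hit
pos 7: 8 -> hit
pos 8: 6 -> hit
pos 9: 5 -> miss, evict 4, frames [6, 8, 5]
pos 10: 7 -> miss, evict 6, frames [8, 5, 7]
At position 10, page 6 is evicted.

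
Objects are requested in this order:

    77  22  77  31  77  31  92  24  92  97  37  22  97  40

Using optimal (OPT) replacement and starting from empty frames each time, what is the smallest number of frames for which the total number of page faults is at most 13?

f=1: 14 faults
f=2: 9 faults
f=3: 8 faults
f=4: 8 faults
f=5: 8 faults
f=6: 8 faults
f=7: 8 faults
f=8: 8 faults
Smallest f with faults ≤ 13 is 2.

2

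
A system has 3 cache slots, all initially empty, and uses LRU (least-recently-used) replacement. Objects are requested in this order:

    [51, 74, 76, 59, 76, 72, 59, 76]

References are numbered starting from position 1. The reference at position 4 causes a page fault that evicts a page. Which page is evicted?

51

pos 1: 51: miss, frames (51)
pos 2: 74: miss, frames (51 74)
pos 3: 76: miss, frames (51 74 76)
pos 4: 59: miss, evict 51, frames (74 76 59)
At position 4, page 51 is evicted.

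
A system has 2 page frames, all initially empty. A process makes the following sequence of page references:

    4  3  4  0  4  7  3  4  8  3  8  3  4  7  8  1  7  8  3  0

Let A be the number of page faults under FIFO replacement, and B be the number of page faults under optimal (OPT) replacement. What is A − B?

Under FIFO: F F . F F F F F F F . . F F F F F F F F → 17 faults.
Under OPT: F F . F . F F . F . . . F F . F . F F F → 12 faults.
A − B = 17 − 12 = 5.

5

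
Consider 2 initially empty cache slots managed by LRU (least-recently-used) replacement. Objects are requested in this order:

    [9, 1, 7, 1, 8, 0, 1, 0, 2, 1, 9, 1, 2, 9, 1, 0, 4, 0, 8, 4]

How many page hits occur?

9: fault, frames {9}
1: fault, frames {9,1}
7: fault, evict 9, frames {1,7}
1: hit
8: fault, evict 7, frames {1,8}
0: fault, evict 1, frames {8,0}
1: fault, evict 8, frames {0,1}
0: hit
2: fault, evict 1, frames {0,2}
1: fault, evict 0, frames {2,1}
9: fault, evict 2, frames {1,9}
1: hit
2: fault, evict 9, frames {1,2}
9: fault, evict 1, frames {2,9}
1: fault, evict 2, frames {9,1}
0: fault, evict 9, frames {1,0}
4: fault, evict 1, frames {0,4}
0: hit
8: fault, evict 4, frames {0,8}
4: fault, evict 0, frames {8,4}
Hits: 4.

4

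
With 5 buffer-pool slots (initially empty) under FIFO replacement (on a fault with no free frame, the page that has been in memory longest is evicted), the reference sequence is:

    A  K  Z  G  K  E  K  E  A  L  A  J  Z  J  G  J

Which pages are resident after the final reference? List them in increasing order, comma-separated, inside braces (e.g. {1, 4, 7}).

{A, G, J, L, Z}

A → miss, frames (A)
K → miss, frames (A K)
Z → miss, frames (A K Z)
G → miss, frames (A K Z G)
K → hit
E → miss, frames (A K Z G E)
K → hit
E → hit
A → hit
L → miss, evict A, frames (K Z G E L)
A → miss, evict K, frames (Z G E L A)
J → miss, evict Z, frames (G E L A J)
Z → miss, evict G, frames (E L A J Z)
J → hit
G → miss, evict E, frames (L A J Z G)
J → hit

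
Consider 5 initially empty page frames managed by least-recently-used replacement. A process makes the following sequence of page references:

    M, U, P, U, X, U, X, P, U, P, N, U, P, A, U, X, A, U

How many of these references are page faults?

M: miss, frames {M}
U: miss, frames {M,U}
P: miss, frames {M,U,P}
U: hit
X: miss, frames {M,P,U,X}
U: hit
X: hit
P: hit
U: hit
P: hit
N: miss, frames {M,X,U,P,N}
U: hit
P: hit
A: miss, evict M, frames {X,N,U,P,A}
U: hit
X: hit
A: hit
U: hit
Page faults: 6.

6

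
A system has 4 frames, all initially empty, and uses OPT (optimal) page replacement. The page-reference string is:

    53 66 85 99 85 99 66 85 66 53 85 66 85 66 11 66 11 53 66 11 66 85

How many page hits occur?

53: miss, frames {53}
66: miss, frames {53,66}
85: miss, frames {53,66,85}
99: miss, frames {53,66,85,99}
85: hit
99: hit
66: hit
85: hit
66: hit
53: hit
85: hit
66: hit
85: hit
66: hit
11: miss, evict 99, frames {53,66,85,11}
66: hit
11: hit
53: hit
66: hit
11: hit
66: hit
85: hit
Hits: 17.

17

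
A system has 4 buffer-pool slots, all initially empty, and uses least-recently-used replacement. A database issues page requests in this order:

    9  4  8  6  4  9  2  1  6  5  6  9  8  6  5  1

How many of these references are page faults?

9 → miss, frames [9]
4 → miss, frames [9, 4]
8 → miss, frames [9, 4, 8]
6 → miss, frames [9, 4, 8, 6]
4 → hit
9 → hit
2 → miss, evict 8, frames [6, 4, 9, 2]
1 → miss, evict 6, frames [4, 9, 2, 1]
6 → miss, evict 4, frames [9, 2, 1, 6]
5 → miss, evict 9, frames [2, 1, 6, 5]
6 → hit
9 → miss, evict 2, frames [1, 5, 6, 9]
8 → miss, evict 1, frames [5, 6, 9, 8]
6 → hit
5 → hit
1 → miss, evict 9, frames [8, 6, 5, 1]
Page faults: 11.

11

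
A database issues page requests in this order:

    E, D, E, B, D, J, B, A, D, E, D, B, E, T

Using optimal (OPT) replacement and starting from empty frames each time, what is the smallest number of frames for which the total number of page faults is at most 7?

f=1: 14 faults
f=2: 9 faults
f=3: 7 faults
f=4: 6 faults
f=5: 6 faults
f=6: 6 faults
Smallest f with faults ≤ 7 is 3.

3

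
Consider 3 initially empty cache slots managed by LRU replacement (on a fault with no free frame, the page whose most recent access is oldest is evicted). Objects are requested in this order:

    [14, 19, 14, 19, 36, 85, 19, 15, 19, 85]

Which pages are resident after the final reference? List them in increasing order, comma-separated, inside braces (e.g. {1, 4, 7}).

{15, 19, 85}

14: fault, frames {14}
19: fault, frames {14,19}
14: hit
19: hit
36: fault, frames {14,19,36}
85: fault, evict 14, frames {19,36,85}
19: hit
15: fault, evict 36, frames {85,19,15}
19: hit
85: hit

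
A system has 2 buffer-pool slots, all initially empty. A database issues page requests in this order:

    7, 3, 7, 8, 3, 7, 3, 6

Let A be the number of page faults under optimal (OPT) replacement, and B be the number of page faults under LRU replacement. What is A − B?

Under OPT: F F . F . F . F → 5 faults.
Under LRU: F F . F F F . F → 6 faults.
A − B = 5 − 6 = -1.

-1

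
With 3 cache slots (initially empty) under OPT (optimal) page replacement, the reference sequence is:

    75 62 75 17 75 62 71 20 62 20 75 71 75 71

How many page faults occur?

6

75 → miss, frames {75}
62 → miss, frames {75,62}
75 → hit
17 → miss, frames {75,62,17}
75 → hit
62 → hit
71 → miss, evict 17, frames {75,62,71}
20 → miss, evict 71, frames {75,62,20}
62 → hit
20 → hit
75 → hit
71 → miss, evict 20, frames {75,62,71}
75 → hit
71 → hit
Page faults: 6.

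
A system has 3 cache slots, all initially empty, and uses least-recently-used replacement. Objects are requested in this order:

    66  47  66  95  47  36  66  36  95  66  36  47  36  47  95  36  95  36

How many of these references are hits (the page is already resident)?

10

66: miss, frames {66}
47: miss, frames {66,47}
66: hit
95: miss, frames {47,66,95}
47: hit
36: miss, evict 66, frames {95,47,36}
66: miss, evict 95, frames {47,36,66}
36: hit
95: miss, evict 47, frames {66,36,95}
66: hit
36: hit
47: miss, evict 95, frames {66,36,47}
36: hit
47: hit
95: miss, evict 66, frames {36,47,95}
36: hit
95: hit
36: hit
Hits: 10.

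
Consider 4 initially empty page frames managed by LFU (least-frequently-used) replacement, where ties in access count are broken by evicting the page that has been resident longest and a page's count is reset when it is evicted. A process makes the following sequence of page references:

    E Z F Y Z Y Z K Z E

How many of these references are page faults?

6

E → miss, frames [E]
Z → miss, frames [E, Z]
F → miss, frames [E, Z, F]
Y → miss, frames [E, Z, F, Y]
Z → hit
Y → hit
Z → hit
K → miss, evict E, frames [Z, F, Y, K]
Z → hit
E → miss, evict F, frames [Z, Y, K, E]
Page faults: 6.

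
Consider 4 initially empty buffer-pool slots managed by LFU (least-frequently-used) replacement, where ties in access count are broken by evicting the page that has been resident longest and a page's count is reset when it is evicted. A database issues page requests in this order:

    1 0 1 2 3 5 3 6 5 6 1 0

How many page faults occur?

1 → fault, frames (1)
0 → fault, frames (1 0)
1 → hit
2 → fault, frames (1 0 2)
3 → fault, frames (1 0 2 3)
5 → fault, evict 0, frames (1 2 3 5)
3 → hit
6 → fault, evict 2, frames (1 3 5 6)
5 → hit
6 → hit
1 → hit
0 → fault, evict 3, frames (1 5 6 0)
Page faults: 7.

7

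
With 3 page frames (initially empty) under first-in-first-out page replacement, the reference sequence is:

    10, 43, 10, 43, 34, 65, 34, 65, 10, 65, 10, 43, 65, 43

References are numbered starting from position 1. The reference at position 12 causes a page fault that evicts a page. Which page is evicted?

34

pos 1: 10: fault, frames [10]
pos 2: 43: fault, frames [10, 43]
pos 3: 10: hit
pos 4: 43: hit
pos 5: 34: fault, frames [10, 43, 34]
pos 6: 65: fault, evict 10, frames [43, 34, 65]
pos 7: 34: hit
pos 8: 65: hit
pos 9: 10: fault, evict 43, frames [34, 65, 10]
pos 10: 65: hit
pos 11: 10: hit
pos 12: 43: fault, evict 34, frames [65, 10, 43]
At position 12, page 34 is evicted.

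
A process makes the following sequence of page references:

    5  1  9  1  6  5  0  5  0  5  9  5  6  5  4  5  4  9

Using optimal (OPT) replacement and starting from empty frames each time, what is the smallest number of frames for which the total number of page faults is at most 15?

2

f=1: 18 faults
f=2: 10 faults
f=3: 7 faults
f=4: 6 faults
f=5: 6 faults
f=6: 6 faults
Smallest f with faults ≤ 15 is 2.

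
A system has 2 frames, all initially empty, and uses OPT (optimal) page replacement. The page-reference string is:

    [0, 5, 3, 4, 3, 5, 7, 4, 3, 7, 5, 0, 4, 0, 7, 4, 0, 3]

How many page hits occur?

0 → fault, frames [0]
5 → fault, frames [0, 5]
3 → fault, evict 0, frames [5, 3]
4 → fault, evict 5, frames [3, 4]
3 → hit
5 → fault, evict 3, frames [4, 5]
7 → fault, evict 5, frames [4, 7]
4 → hit
3 → fault, evict 4, frames [7, 3]
7 → hit
5 → fault, evict 3, frames [7, 5]
0 → fault, evict 5, frames [7, 0]
4 → fault, evict 7, frames [0, 4]
0 → hit
7 → fault, evict 0, frames [4, 7]
4 → hit
0 → fault, evict 7, frames [4, 0]
3 → fault, evict 0, frames [4, 3]
Hits: 5.

5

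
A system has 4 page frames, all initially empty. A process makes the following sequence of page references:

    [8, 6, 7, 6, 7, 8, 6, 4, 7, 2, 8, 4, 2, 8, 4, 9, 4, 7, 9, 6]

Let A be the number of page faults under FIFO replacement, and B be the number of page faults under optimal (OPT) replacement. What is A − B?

Under FIFO: F F F . . . . F . F F . . . . F . F . F → 9 faults.
Under OPT: F F F . . . . F . F . . . . . F . . . F → 7 faults.
A − B = 9 − 7 = 2.

2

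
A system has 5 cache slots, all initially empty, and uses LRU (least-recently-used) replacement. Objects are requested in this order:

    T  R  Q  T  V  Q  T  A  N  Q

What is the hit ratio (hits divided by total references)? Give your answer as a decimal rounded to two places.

0.40

T: miss, frames (T)
R: miss, frames (T R)
Q: miss, frames (T R Q)
T: hit
V: miss, frames (R Q T V)
Q: hit
T: hit
A: miss, frames (R V Q T A)
N: miss, evict R, frames (V Q T A N)
Q: hit
Hits: 4 of 10 references → 4/10 = 0.4000.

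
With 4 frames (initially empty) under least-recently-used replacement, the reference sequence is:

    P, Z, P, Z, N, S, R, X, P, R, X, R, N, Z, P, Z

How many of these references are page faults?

P -> fault, frames {P}
Z -> fault, frames {P,Z}
P -> hit
Z -> hit
N -> fault, frames {P,Z,N}
S -> fault, frames {P,Z,N,S}
R -> fault, evict P, frames {Z,N,S,R}
X -> fault, evict Z, frames {N,S,R,X}
P -> fault, evict N, frames {S,R,X,P}
R -> hit
X -> hit
R -> hit
N -> fault, evict S, frames {P,X,R,N}
Z -> fault, evict P, frames {X,R,N,Z}
P -> fault, evict X, frames {R,N,Z,P}
Z -> hit
Page faults: 10.

10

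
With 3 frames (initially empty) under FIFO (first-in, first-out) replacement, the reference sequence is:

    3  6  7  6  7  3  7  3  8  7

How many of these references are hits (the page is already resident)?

3 -> miss, frames [3]
6 -> miss, frames [3, 6]
7 -> miss, frames [3, 6, 7]
6 -> hit
7 -> hit
3 -> hit
7 -> hit
3 -> hit
8 -> miss, evict 3, frames [6, 7, 8]
7 -> hit
Hits: 6.

6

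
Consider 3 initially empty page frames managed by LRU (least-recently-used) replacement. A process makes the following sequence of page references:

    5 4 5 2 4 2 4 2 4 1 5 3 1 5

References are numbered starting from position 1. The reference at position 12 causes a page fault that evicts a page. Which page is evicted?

pos 1: 5 -> fault, frames {5}
pos 2: 4 -> fault, frames {5,4}
pos 3: 5 -> hit
pos 4: 2 -> fault, frames {4,5,2}
pos 5: 4 -> hit
pos 6: 2 -> hit
pos 7: 4 -> hit
pos 8: 2 -> hit
pos 9: 4 -> hit
pos 10: 1 -> fault, evict 5, frames {2,4,1}
pos 11: 5 -> fault, evict 2, frames {4,1,5}
pos 12: 3 -> fault, evict 4, frames {1,5,3}
At position 12, page 4 is evicted.

4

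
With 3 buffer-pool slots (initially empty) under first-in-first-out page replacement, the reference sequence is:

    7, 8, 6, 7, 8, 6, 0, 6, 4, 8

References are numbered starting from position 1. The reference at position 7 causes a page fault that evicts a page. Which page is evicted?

7

pos 1: 7 -> miss, frames {7}
pos 2: 8 -> miss, frames {7,8}
pos 3: 6 -> miss, frames {7,8,6}
pos 4: 7 -> hit
pos 5: 8 -> hit
pos 6: 6 -> hit
pos 7: 0 -> miss, evict 7, frames {8,6,0}
At position 7, page 7 is evicted.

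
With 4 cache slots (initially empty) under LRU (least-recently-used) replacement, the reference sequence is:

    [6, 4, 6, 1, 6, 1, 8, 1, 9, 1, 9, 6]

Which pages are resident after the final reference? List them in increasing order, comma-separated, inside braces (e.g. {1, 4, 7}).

{1, 6, 8, 9}

6 → fault, frames (6)
4 → fault, frames (6 4)
6 → hit
1 → fault, frames (4 6 1)
6 → hit
1 → hit
8 → fault, frames (4 6 1 8)
1 → hit
9 → fault, evict 4, frames (6 8 1 9)
1 → hit
9 → hit
6 → hit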